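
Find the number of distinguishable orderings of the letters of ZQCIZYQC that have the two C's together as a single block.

Treat the 2 copies of C as a single block. The multiset to arrange is then {CC, I, Q, Q, Y, Z, Z}, 7 items in all.
That gives (7)!/(2!·2!) = 1260 arrangements.

1260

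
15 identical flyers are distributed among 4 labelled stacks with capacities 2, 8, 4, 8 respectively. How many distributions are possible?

Ignoring the caps, the number of non-negative solutions to x_1+…+x_4 = 15 is C(18,3) = 816.
Subtract solutions that violate a single cap (substitute x_i' = x_i − (cap_i+1)): x_1 ≥ 3 gives C(15,3) = 455; x_2 ≥ 9 gives C(9,3) = 84; x_3 ≥ 5 gives C(13,3) = 286; x_4 ≥ 9 gives C(9,3) = 84. Together 909.
Add back pairs where two caps are both exceeded: 20 + 120 + 20 + 4 + 0 + 4 = 168.
By inclusion–exclusion the count is 816 − 909 + 168 = 75.

75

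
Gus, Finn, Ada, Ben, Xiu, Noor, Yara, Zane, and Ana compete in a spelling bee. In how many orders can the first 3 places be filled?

There are 9 choices for 1st place, 8 for 2nd, and 7 for 3rd.
That gives 9 × 8 × 7 = 504.

504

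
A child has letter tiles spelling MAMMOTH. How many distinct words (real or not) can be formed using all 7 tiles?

The 7 letters of MAMMOTH have repeats: M appearing 3 times.
Dividing 7! = 5040 by 3! = 6 for the repeated letters gives 840.

840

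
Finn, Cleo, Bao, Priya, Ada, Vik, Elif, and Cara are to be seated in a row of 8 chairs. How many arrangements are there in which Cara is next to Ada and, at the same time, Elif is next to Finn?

2880

Treat {Cara,Ada} as one block (2 orders) and {Elif,Finn} as another (2 orders).
That leaves 6 units to arrange: 2 × 2 × 6! = 4 × 720 = 2880.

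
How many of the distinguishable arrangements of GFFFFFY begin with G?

Fix G in the first position and arrange the remaining 6 letters.
Those 6 letters have F appearing 5 times, giving (6)!/(5!) = 6.

6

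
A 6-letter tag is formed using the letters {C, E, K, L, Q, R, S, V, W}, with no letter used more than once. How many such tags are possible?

60480

This is a permutation of 6 out of 9: P(9,6) = 9!/3!.
That product is 9 × 8 × 7 × 6 × 5 × 4 = 60480.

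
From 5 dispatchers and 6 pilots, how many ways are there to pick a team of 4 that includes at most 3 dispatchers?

Split by how many dispatchers are chosen (0 through 3).
Sum: C(5,0)·C(6,4) + C(5,1)·C(6,3) + C(5,2)·C(6,2) + C(5,3)·C(6,1) = 15 + 100 + 150 + 60 = 325.

325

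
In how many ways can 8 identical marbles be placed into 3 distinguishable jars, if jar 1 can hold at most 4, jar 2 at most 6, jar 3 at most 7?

Without the upper bounds there are C(10,2) = 45 ways to split 8 among 3 jars.
Subtract solutions that violate a single cap (substitute x_i' = x_i − (cap_i+1)): x_1 ≥ 5 gives C(5,2) = 10; x_2 ≥ 7 gives C(3,2) = 3; x_3 ≥ 8 gives C(2,2) = 1. Together 14.
No two caps can be exceeded simultaneously, so the pair terms are all 0.
By inclusion–exclusion the count is 45 − 14 + 0 = 31.

31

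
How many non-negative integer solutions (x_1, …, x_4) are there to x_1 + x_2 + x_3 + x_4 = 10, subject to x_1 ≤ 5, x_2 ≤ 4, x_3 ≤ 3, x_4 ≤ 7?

106

By stars and bars, unrestricted non-negative solutions to x_1+…+x_4 = 10 number C(10+3,3) = 286.
Subtract solutions that violate a single cap (substitute x_i' = x_i − (cap_i+1)): x_1 ≥ 6 gives C(7,3) = 35; x_2 ≥ 5 gives C(8,3) = 56; x_3 ≥ 4 gives C(9,3) = 84; x_4 ≥ 8 gives C(5,3) = 10. Together 185.
Add back pairs where two caps are both exceeded: 0 + 1 + 0 + 4 + 0 + 0 = 5.
By inclusion–exclusion the count is 286 − 185 + 5 = 106.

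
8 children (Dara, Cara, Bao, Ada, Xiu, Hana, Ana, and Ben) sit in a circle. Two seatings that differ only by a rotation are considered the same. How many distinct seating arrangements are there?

Fix one person's seat to break rotational symmetry; the remaining 7 people can be arranged in (7)! = 5040 ways.

5040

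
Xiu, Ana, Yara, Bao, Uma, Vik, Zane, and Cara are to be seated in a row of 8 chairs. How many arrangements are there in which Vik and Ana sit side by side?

Treat {Vik, Ana} as a single unit. There are 7 units to order, and the pair itself can be ordered 2 ways.
That gives 2 × 7! = 2 × 5040 = 10080.

10080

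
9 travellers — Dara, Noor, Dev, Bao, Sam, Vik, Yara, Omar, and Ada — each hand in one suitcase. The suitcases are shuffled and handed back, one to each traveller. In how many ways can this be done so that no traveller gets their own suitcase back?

Count assignments avoiding every fixed point. For any j of the 9 travellers fixed to their own suitcase, the other 9−j can be arranged in (9−j)! ways.
By inclusion–exclusion this is Σ_{j=0}^{9} (−1)^j C(9,j)·(9−j)!.
Computing: 362880 − 362880 + 181440 − 60480 + 15120 − 3024 + 504 − 72 + 9 − 1 = 133496.

133496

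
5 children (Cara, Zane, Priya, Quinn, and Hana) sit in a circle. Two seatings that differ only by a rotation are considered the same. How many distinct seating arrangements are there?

24

Fix one person's seat to break rotational symmetry; the remaining 4 people can be arranged in (4)! = 24 ways.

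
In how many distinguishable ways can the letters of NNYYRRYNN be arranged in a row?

1260

NNYYRRYNN has 9 letters with N appearing 4 times, R appearing twice, and Y appearing 3 times.
So there are 9! / (4!·3!·2!) = 1260 distinguishable arrangements.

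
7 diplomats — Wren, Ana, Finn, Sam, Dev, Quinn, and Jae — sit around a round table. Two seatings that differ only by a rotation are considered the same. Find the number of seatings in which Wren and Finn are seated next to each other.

Treat {Wren, Finn} as one unit (2 internal orders) and seat the resulting 6 units around the table: (5)! circular arrangements.
So 2 × (5)! = 2 × 120 = 240.

240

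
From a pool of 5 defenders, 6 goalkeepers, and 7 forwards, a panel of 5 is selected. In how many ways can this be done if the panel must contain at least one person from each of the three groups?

Unrestricted: C(18,5) = 8568 ways to pick any 5 of the 18.
Subtract selections that omit an entire group: no defenders → C(13,5) = 1287; no goalkeepers → C(12,5) = 792; no forwards → C(11,5) = 462.
Add back selections omitting two groups (i.e. drawn from a single group): C(5,5) + C(6,5) + C(7,5) = 28.
By inclusion–exclusion: 8568 − 2541 + 28 = 6055.

6055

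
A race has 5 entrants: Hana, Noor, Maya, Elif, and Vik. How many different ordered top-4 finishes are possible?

120

There are 5 choices for 1st place, 4 for 2nd, and so on down to 2 for position 4.
That gives 5 × 4 × 3 × 2 = 120.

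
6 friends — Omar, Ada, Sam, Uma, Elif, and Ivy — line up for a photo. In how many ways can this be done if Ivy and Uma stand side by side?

Glue Ivy and Uma into one block (2 internal orders), leaving 5 units to arrange in a row.
That gives 2 × 5! = 2 × 120 = 240.

240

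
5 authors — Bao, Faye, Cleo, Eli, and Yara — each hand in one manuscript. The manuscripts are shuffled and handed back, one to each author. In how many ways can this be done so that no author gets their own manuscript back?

44

Count assignments avoiding every fixed point. For any j of the 5 authors fixed to their own manuscript, the other 5−j can be arranged in (5−j)! ways.
By inclusion–exclusion this is Σ_{j=0}^{5} (−1)^j C(5,j)·(5−j)!.
Computing: 120 − 120 + 60 − 20 + 5 − 1 = 44.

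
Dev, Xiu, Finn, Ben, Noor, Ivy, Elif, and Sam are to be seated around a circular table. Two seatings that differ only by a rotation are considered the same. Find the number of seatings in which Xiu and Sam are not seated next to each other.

All circular seatings of 8 people number (7)! = 5040.
Seatings with Xiu beside Sam: treat them as a block with 2 internal orders, giving 2 × (6)! = 1440.
Subtracting, 5040 − 1440 = 3600.

3600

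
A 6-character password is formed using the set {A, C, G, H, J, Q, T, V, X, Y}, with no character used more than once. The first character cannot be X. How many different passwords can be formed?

136080

The first character has 10−1 = 9 choices (anything except X).
The remaining 5 characters are filled from the other 9 symbols without repetition: 9 × 8 × 7 × 6 × 5 = 15120.
Total: 9 × 15120 = 136080.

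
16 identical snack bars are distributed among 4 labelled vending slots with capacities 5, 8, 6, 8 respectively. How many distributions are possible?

Ignoring the caps, the number of non-negative solutions to x_1+…+x_4 = 16 is C(19,3) = 969.
Subtract solutions that violate a single cap (substitute x_i' = x_i − (cap_i+1)): x_1 ≥ 6 gives C(13,3) = 286; x_2 ≥ 9 gives C(10,3) = 120; x_3 ≥ 7 gives C(12,3) = 220; x_4 ≥ 9 gives C(10,3) = 120. Together 746.
Add back pairs where two caps are both exceeded: 4 + 20 + 4 + 1 + 0 + 1 = 30.
By inclusion–exclusion the count is 969 − 746 + 30 = 253.

253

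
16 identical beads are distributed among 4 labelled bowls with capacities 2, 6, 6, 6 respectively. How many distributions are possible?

31

By stars and bars, unrestricted non-negative solutions to x_1+…+x_4 = 16 number C(16+3,3) = 969.
Subtract solutions that violate a single cap (substitute x_i' = x_i − (cap_i+1)): x_1 ≥ 3 gives C(16,3) = 560; x_2 ≥ 7 gives C(12,3) = 220; x_3 ≥ 7 gives C(12,3) = 220; x_4 ≥ 7 gives C(12,3) = 220. Together 1220.
Add back pairs where two caps are both exceeded: 84 + 84 + 84 + 10 + 10 + 10 = 282.
By inclusion–exclusion the count is 969 − 1220 + 282 = 31.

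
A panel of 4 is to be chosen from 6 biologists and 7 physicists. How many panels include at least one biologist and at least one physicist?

Unrestricted: C(13,4) = 715 ways to pick any 4 of the 13.
Selections missing a whole group: no biologists → C(7,4) = 35; no physicists → C(6,4) = 15.
Both groups omitted at once is impossible, so 715 − 50 = 665.

665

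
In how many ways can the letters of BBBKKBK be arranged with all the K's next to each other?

Treat the 3 copies of K as a single block. The multiset to arrange is then {KKK, B, B, B, B}, 5 items in all.
That gives (5)!/(4!) = 5 arrangements.

5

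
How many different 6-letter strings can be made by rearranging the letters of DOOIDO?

Letter multiplicities in DOOIDO: D×2, I×1, O×3.
So there are 6! / (3!·2!) = 60 distinguishable arrangements.

60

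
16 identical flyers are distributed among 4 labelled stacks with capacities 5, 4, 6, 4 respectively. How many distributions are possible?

By stars and bars, unrestricted non-negative solutions to x_1+…+x_4 = 16 number C(16+3,3) = 969.
Subtract solutions that violate a single cap (substitute x_i' = x_i − (cap_i+1)): x_1 ≥ 6 gives C(13,3) = 286; x_2 ≥ 5 gives C(14,3) = 364; x_3 ≥ 7 gives C(12,3) = 220; x_4 ≥ 5 gives C(14,3) = 364. Together 1234.
Add back pairs where two caps are both exceeded: 56 + 20 + 56 + 35 + 84 + 35 = 286.
Subtract triples: 0 + 1 + 0 + 0 = 1.
By inclusion–exclusion the count is 969 − 1234 + 286 − 1 = 20.

20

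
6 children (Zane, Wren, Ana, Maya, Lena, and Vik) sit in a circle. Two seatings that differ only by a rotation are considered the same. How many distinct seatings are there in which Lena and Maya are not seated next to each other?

72

Without the restriction there are (5)! = 120 seatings.
Those with Lena next to Maya: fuse the pair into one unit and seat 5 units around a circle — 2·(4)! = 48.
Subtracting, 120 − 48 = 72.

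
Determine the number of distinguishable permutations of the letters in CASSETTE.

Letter multiplicities in CASSETTE: A×1, C×1, E×2, S×2, T×2.
The number of distinct arrangements is 8!/(2!·2!·2!) = 40320/8 = 5040.

5040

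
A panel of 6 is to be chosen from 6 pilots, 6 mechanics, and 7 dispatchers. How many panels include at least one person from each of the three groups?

22785

Total 6-person selections from all 19: C(19,6) = 27132.
Subtract selections that omit an entire group: no pilots → C(13,6) = 1716; no mechanics → C(13,6) = 1716; no dispatchers → C(12,6) = 924.
Add back selections omitting two groups (i.e. drawn from a single group): C(6,6) + C(6,6) + C(7,6) = 9.
By inclusion–exclusion: 27132 − 4356 + 9 = 22785.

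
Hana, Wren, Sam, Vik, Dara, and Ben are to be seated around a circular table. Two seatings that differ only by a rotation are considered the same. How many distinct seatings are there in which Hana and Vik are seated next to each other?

Treat {Hana, Vik} as one unit (2 internal orders) and seat the resulting 5 units around the table: (4)! circular arrangements.
So 2 × (4)! = 2 × 24 = 48.

48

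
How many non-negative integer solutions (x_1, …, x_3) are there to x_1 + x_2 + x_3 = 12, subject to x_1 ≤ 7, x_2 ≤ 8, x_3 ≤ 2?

15

Without the upper bounds there are C(14,2) = 91 ways to split 12 among 3 variables.
Subtract solutions that violate a single cap (substitute x_i' = x_i − (cap_i+1)): x_1 ≥ 8 gives C(6,2) = 15; x_2 ≥ 9 gives C(5,2) = 10; x_3 ≥ 3 gives C(11,2) = 55. Together 80.
Add back pairs where two caps are both exceeded: 0 + 3 + 1 = 4.
By inclusion–exclusion the count is 91 − 80 + 4 = 15.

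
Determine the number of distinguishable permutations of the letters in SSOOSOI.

140

The 7 letters of SSOOSOI have repeats: O appearing 3 times and S appearing 3 times.
So there are 7! / (3!·3!) = 140 distinguishable arrangements.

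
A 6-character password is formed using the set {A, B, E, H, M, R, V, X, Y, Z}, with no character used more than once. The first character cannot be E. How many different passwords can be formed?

136080

The first character has 10−1 = 9 choices (anything except E).
The remaining 5 characters are filled from the other 9 symbols without repetition: 9 × 8 × 7 × 6 × 5 = 15120.
Total: 9 × 15120 = 136080.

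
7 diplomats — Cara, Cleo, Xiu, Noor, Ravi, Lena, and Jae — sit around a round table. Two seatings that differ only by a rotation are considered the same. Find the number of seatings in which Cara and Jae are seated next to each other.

240

Treat {Cara, Jae} as one unit (2 internal orders) and seat the resulting 6 units around the table: (5)! circular arrangements.
So 2 × (5)! = 2 × 120 = 240.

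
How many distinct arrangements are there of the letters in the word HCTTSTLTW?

Letter multiplicities in HCTTSTLTW: C×1, H×1, L×1, S×1, T×4, W×1.
So there are 9! / (4!) = 15120 distinguishable arrangements.

15120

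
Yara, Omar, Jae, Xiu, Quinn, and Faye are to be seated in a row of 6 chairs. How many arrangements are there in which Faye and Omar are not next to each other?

480

There are 6! = 720 arrangements in all. If Faye and Omar are adjacent, merging them into one block gives 2·(5)! = 240 arrangements.
So 720 − 240 = 480 arrangements keep them apart.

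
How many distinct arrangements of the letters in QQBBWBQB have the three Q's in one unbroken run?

30

Treat the 3 copies of Q as a single block. The multiset to arrange is then {QQQ, B, B, B, B, W}, 6 items in all.
That gives (6)!/(4!) = 30 arrangements.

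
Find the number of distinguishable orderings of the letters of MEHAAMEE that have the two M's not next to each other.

Total arrangements of MEHAAMEE: 8!/(3!·2!·2!) = 1680.
If the two M's are adjacent, glue them into one block, leaving 7 items to arrange: (7)!/(3!·2!) = 420 ways.
Hence 1680 − 420 = 1260.

1260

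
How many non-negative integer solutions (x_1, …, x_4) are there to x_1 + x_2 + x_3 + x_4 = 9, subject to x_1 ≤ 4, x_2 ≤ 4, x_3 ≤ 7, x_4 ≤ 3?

By stars and bars, unrestricted non-negative solutions to x_1+…+x_4 = 9 number C(9+3,3) = 220.
Subtract solutions that violate a single cap (substitute x_i' = x_i − (cap_i+1)): x_1 ≥ 5 gives C(7,3) = 35; x_2 ≥ 5 gives C(7,3) = 35; x_3 ≥ 8 gives C(4,3) = 4; x_4 ≥ 4 gives C(8,3) = 56. Together 130.
Add back pairs where two caps are both exceeded: 0 + 0 + 1 + 0 + 1 + 0 = 2.
By inclusion–exclusion the count is 220 − 130 + 2 = 92.

92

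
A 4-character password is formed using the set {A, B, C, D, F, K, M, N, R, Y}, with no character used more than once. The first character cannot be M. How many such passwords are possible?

The first character has 10−1 = 9 choices (anything except M).
The remaining 3 characters are filled from the other 9 symbols without repetition: 9 × 8 × 7 = 504.
Total: 9 × 504 = 4536.

4536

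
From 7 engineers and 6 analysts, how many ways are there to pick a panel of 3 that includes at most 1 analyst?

161

Split by how many analysts are chosen (0 through 1).
Sum: C(6,0)·C(7,3) + C(6,1)·C(7,2) = 35 + 126 = 161.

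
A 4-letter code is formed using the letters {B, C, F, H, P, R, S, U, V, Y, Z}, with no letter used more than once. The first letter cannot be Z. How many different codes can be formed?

The first letter has 11−1 = 10 choices (anything except Z).
The remaining 3 letters are filled from the other 10 symbols without repetition: 10 × 9 × 8 = 720.
Total: 10 × 720 = 7200.

7200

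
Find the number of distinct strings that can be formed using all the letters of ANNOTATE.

5040

ANNOTATE has 8 letters with A appearing twice, N appearing twice, and T appearing twice.
Dividing 8! = 40320 by 2!·2!·2! = 8 for the repeated letters gives 5040.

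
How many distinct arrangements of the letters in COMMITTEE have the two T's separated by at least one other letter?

35280

There are 9!/(2!·2!·2!) = 45360 arrangements of COMMITTEE in total.
If the two T's are adjacent, glue them into one block, leaving 8 items to arrange: (8)!/(2!·2!) = 10080 ways.
Subtracting, 45360 − 10080 = 35280 arrangements keep the T's apart.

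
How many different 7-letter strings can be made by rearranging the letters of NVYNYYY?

105

NVYNYYY has 7 letters with N appearing twice and Y appearing 4 times.
So there are 7! / (4!·2!) = 105 distinguishable arrangements.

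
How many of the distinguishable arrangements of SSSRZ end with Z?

Fix Z in the last position and arrange the remaining 4 letters.
Those 4 letters have S appearing 3 times, giving (4)!/(3!) = 4.

4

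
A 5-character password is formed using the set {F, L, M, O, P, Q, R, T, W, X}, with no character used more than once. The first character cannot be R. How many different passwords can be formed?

27216

The first character has 10−1 = 9 choices (anything except R).
The remaining 4 characters are filled from the other 9 symbols without repetition: 9 × 8 × 7 × 6 = 3024.
Total: 9 × 3024 = 27216.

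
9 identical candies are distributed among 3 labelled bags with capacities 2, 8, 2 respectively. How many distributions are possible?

Without the upper bounds there are C(11,2) = 55 ways to split 9 among 3 bags.
Subtract solutions that violate a single cap (substitute x_i' = x_i − (cap_i+1)): x_1 ≥ 3 gives C(8,2) = 28; x_2 ≥ 9 gives C(2,2) = 1; x_3 ≥ 3 gives C(8,2) = 28. Together 57.
Add back pairs where two caps are both exceeded: 0 + 10 + 0 = 10.
By inclusion–exclusion the count is 55 − 57 + 10 = 8.

8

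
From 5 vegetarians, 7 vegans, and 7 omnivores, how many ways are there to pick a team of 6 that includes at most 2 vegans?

Split by how many vegans are chosen (0 through 2).
Sum: C(7,0)·C(12,6) + C(7,1)·C(12,5) + C(7,2)·C(12,4) = 924 + 5544 + 10395 = 16863.

16863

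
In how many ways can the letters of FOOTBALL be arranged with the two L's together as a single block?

2520

Treat the 2 copies of L as a single block. The multiset to arrange is then {LL, A, B, F, O, O, T}, 7 items in all.
That gives (7)!/(2!) = 2520 arrangements.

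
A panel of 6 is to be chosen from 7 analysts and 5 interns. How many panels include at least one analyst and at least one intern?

917

With no constraint there are C(12,6) = 924 possible selections.
Subtract selections that omit an entire group: no analysts → C(5,6) = 0; no interns → C(7,6) = 7.
Both groups omitted at once is impossible, so 924 − 7 = 917.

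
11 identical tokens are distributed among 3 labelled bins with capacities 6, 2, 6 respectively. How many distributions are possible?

9

Without the upper bounds there are C(13,2) = 78 ways to split 11 among 3 bins.
Subtract solutions that violate a single cap (substitute x_i' = x_i − (cap_i+1)): x_1 ≥ 7 gives C(6,2) = 15; x_2 ≥ 3 gives C(10,2) = 45; x_3 ≥ 7 gives C(6,2) = 15. Together 75.
Add back pairs where two caps are both exceeded: 3 + 0 + 3 = 6.
By inclusion–exclusion the count is 78 − 75 + 6 = 9.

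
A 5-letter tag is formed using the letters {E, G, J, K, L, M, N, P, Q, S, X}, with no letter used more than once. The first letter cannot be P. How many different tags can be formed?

50400

The first letter has 11−1 = 10 choices (anything except P).
The remaining 4 letters are filled from the other 10 symbols without repetition: 10 × 9 × 8 × 7 = 5040.
Total: 10 × 5040 = 50400.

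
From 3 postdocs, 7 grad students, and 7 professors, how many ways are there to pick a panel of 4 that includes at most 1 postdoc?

2093

Split by how many postdocs are chosen (0 through 1).
Sum: C(3,0)·C(14,4) + C(3,1)·C(14,3) = 1001 + 1092 = 2093.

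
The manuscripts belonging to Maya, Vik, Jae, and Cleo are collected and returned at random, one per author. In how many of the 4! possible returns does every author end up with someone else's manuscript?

9

Let Aᵢ be the assignments in which author i gets their own manuscript. We want the size of the complement of A₁∪…∪A_4.
By inclusion–exclusion this is Σ_{j=0}^{4} (−1)^j C(4,j)·(4−j)!.
Computing: 24 − 24 + 12 − 4 + 1 = 9.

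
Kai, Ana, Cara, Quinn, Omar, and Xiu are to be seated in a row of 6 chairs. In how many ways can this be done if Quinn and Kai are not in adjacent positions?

Of the 6! = 720 arrangements, those with Quinn and Kai adjacent number 2 × 5! = 240 (treat the pair as a block with 2 internal orders).
Complementary counting: 720 − 240 = 480.

480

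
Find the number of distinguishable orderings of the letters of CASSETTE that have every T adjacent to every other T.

Treat the 2 copies of T as a single block. The multiset to arrange is then {TT, A, C, E, E, S, S}, 7 items in all.
That gives (7)!/(2!·2!) = 1260 arrangements.

1260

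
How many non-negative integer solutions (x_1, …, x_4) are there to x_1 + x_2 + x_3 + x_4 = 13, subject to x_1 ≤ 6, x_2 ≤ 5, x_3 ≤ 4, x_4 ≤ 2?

Ignoring the caps, the number of non-negative solutions to x_1+…+x_4 = 13 is C(16,3) = 560.
Subtract solutions that violate a single cap (substitute x_i' = x_i − (cap_i+1)): x_1 ≥ 7 gives C(9,3) = 84; x_2 ≥ 6 gives C(10,3) = 120; x_3 ≥ 5 gives C(11,3) = 165; x_4 ≥ 3 gives C(13,3) = 286. Together 655.
Add back pairs where two caps are both exceeded: 1 + 4 + 20 + 10 + 35 + 56 = 126.
By inclusion–exclusion the count is 560 − 655 + 126 = 31.

31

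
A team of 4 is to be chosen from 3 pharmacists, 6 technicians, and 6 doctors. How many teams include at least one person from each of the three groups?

648

Total 4-person selections from all 15: C(15,4) = 1365.
Subtract selections that omit an entire group: no pharmacists → C(12,4) = 495; no technicians → C(9,4) = 126; no doctors → C(9,4) = 126.
Add back selections omitting two groups (i.e. drawn from a single group): C(3,4) + C(6,4) + C(6,4) = 30.
By inclusion–exclusion: 1365 − 747 + 30 = 648.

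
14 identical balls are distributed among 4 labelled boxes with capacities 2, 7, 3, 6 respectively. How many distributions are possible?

30

By stars and bars, unrestricted non-negative solutions to x_1+…+x_4 = 14 number C(14+3,3) = 680.
Subtract solutions that violate a single cap (substitute x_i' = x_i − (cap_i+1)): x_1 ≥ 3 gives C(14,3) = 364; x_2 ≥ 8 gives C(9,3) = 84; x_3 ≥ 4 gives C(13,3) = 286; x_4 ≥ 7 gives C(10,3) = 120. Together 854.
Add back pairs where two caps are both exceeded: 20 + 120 + 35 + 10 + 0 + 20 = 205.
Subtract triples: 0 + 0 + 1 + 0 = 1.
By inclusion–exclusion the count is 680 − 854 + 205 − 1 = 30.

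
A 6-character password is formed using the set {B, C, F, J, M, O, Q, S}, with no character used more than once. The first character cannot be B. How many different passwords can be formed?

The first character has 8−1 = 7 choices (anything except B).
The remaining 5 characters are filled from the other 7 symbols without repetition: 7 × 6 × 5 × 4 × 3 = 2520.
Total: 7 × 2520 = 17640.

17640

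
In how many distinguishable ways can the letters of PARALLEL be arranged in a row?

3360

The 8 letters of PARALLEL have repeats: A appearing twice and L appearing 3 times.
Dividing 8! = 40320 by 3!·2! = 12 for the repeated letters gives 3360.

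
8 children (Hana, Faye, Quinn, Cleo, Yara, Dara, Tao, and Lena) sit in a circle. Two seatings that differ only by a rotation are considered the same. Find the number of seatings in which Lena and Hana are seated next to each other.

1440

Glue Lena and Hana into a block (2 internal orders). Seating 7 units around a circle gives (6)! arrangements.
So 2 × (6)! = 2 × 720 = 1440.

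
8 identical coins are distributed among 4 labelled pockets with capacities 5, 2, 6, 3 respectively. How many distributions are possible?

64

Without the upper bounds there are C(11,3) = 165 ways to split 8 among 4 pockets.
Subtract solutions that violate a single cap (substitute x_i' = x_i − (cap_i+1)): x_1 ≥ 6 gives C(5,3) = 10; x_2 ≥ 3 gives C(8,3) = 56; x_3 ≥ 7 gives C(4,3) = 4; x_4 ≥ 4 gives C(7,3) = 35. Together 105.
Add back pairs where two caps are both exceeded: 0 + 0 + 0 + 0 + 4 + 0 = 4.
By inclusion–exclusion the count is 165 − 105 + 4 = 64.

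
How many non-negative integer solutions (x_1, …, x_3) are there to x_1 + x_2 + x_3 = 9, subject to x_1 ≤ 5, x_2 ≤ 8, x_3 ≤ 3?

23

Without the upper bounds there are C(11,2) = 55 ways to split 9 among 3 variables.
Subtract solutions that violate a single cap (substitute x_i' = x_i − (cap_i+1)): x_1 ≥ 6 gives C(5,2) = 10; x_2 ≥ 9 gives C(2,2) = 1; x_3 ≥ 4 gives C(7,2) = 21. Together 32.
No two caps can be exceeded simultaneously, so the pair terms are all 0.
By inclusion–exclusion the count is 55 − 32 + 0 = 23.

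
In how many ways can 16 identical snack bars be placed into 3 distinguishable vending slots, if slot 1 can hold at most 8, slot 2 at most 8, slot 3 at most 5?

21

By stars and bars, unrestricted non-negative solutions to x_1+…+x_3 = 16 number C(16+2,2) = 153.
Subtract solutions that violate a single cap (substitute x_i' = x_i − (cap_i+1)): x_1 ≥ 9 gives C(9,2) = 36; x_2 ≥ 9 gives C(9,2) = 36; x_3 ≥ 6 gives C(12,2) = 66. Together 138.
Add back pairs where two caps are both exceeded: 0 + 3 + 3 = 6.
By inclusion–exclusion the count is 153 − 138 + 6 = 21.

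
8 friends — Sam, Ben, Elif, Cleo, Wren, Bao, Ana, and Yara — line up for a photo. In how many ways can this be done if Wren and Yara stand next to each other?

10080

Glue Wren and Yara into one block (2 internal orders), leaving 7 units to arrange in a row.
That gives 2 × 7! = 2 × 5040 = 10080.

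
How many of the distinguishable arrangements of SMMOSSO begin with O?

60

Fix O in the first position and arrange the remaining 6 letters.
Those 6 letters have M appearing twice and S appearing 3 times, giving (6)!/(3!·2!) = 60.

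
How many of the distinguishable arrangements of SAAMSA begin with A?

Fix A in the first position and arrange the remaining 5 letters.
Those 5 letters have A appearing twice and S appearing twice, giving (5)!/(2!·2!) = 30.

30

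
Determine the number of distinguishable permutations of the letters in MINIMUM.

The 7 letters of MINIMUM have repeats: I appearing twice and M appearing 3 times.
The number of distinct arrangements is 7!/(3!·2!) = 5040/12 = 420.

420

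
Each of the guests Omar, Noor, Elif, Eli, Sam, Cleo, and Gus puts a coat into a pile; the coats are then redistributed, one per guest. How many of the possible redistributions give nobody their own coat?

1854

This is the derangement count D_7: permutations of 7 items with no fixed point.
By inclusion–exclusion this is Σ_{j=0}^{7} (−1)^j C(7,j)·(7−j)!.
Computing: 5040 − 5040 + 2520 − 840 + 210 − 42 + 7 − 1 = 1854.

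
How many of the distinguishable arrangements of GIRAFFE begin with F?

720

With the first slot taken by F, it remains to arrange the other 6 letters (GIRAFE).
Those 6 letters are all distinct, giving (6)! = 720.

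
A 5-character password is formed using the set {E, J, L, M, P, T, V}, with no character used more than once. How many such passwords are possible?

Choose and order 5 of the 7 symbols: the first character has 7 options, the next 6, and so on down to 3.
7 × 6 × 5 × 4 × 3 = 2520.

2520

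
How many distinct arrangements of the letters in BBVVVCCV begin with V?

With the first slot taken by V, it remains to arrange the other 7 letters (BBVVCCV).
Those 7 letters have B appearing twice, C appearing twice, and V appearing 3 times, giving (7)!/(3!·2!·2!) = 210.

210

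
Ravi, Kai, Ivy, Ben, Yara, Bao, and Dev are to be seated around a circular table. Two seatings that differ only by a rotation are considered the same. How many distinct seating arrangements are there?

720

Around a circle, 7 distinct people have 7!/7 = (6)! = 720 rotationally distinct seatings.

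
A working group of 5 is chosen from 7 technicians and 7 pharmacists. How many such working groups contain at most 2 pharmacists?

1001

Split by how many pharmacists are chosen (0 through 2).
Sum: C(7,0)·C(7,5) + C(7,1)·C(7,4) + C(7,2)·C(7,3) = 21 + 245 + 735 = 1001.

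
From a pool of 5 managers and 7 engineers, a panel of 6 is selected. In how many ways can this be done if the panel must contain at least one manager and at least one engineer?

917

With no constraint there are C(12,6) = 924 possible selections.
Subtract selections that omit an entire group: no managers → C(7,6) = 7; no engineers → C(5,6) = 0.
Both groups omitted at once is impossible, so 924 − 7 = 917.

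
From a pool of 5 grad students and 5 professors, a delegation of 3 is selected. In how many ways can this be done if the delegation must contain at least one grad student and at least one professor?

Total 3-person selections from all 10: C(10,3) = 120.
Selections missing a whole group: no grad students → C(5,3) = 10; no professors → C(5,3) = 10.
Both groups omitted at once is impossible, so 120 − 20 = 100.

100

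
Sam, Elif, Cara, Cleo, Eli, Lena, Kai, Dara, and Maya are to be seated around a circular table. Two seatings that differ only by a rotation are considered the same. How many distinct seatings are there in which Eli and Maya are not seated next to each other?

30240

Without the restriction there are (8)! = 40320 seatings.
Seatings with Eli beside Maya: treat them as a block with 2 internal orders, giving 2 × (7)! = 10080.
Subtracting, 40320 − 10080 = 30240.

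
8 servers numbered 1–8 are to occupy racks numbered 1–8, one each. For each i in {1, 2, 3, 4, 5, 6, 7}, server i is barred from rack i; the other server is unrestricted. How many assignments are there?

16687

Let Aᵢ (for 1 ≤ i ≤ 7) be the placements that put server i in its forbidden rack. Any j of these fix j positions, leaving (8−j)! ways to fill the rest, and there are C(7,j) ways to pick which j.
By inclusion–exclusion, the number of valid placements is Σ_{j=0}^{7} (−1)^j C(7,j)·(8−j)!.
Computing: 40320 − 35280 + 15120 − 4200 + 840 − 126 + 14 − 1 = 16687.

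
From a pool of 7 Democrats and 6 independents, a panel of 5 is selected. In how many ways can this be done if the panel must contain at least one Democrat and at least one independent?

Unrestricted: C(13,5) = 1287 ways to pick any 5 of the 13.
Subtract selections that omit an entire group: no Democrats → C(6,5) = 6; no independents → C(7,5) = 21.
Both groups omitted at once is impossible, so 1287 − 27 = 1260.

1260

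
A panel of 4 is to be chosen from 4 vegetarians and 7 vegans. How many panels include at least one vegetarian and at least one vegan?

With no constraint there are C(11,4) = 330 possible selections.
Subtract selections that omit an entire group: no vegetarians → C(7,4) = 35; no vegans → C(4,4) = 1.
Both groups omitted at once is impossible, so 330 − 36 = 294.

294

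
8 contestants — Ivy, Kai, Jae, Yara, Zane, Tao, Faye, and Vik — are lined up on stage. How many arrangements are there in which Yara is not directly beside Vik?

Of the 8! = 40320 arrangements, those with Yara and Vik adjacent number 2 × 7! = 10080 (treat the pair as a block with 2 internal orders).
So 40320 − 10080 = 30240 arrangements keep them apart.

30240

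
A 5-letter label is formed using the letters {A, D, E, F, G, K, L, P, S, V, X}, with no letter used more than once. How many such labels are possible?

With no repetition, fill the 5 letters in order: 11 choices, then 10, down to 7.
That product is 11 × 10 × 9 × 8 × 7 = 55440.

55440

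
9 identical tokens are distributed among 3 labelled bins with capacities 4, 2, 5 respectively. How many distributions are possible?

6

Without the upper bounds there are C(11,2) = 55 ways to split 9 among 3 bins.
Subtract solutions that violate a single cap (substitute x_i' = x_i − (cap_i+1)): x_1 ≥ 5 gives C(6,2) = 15; x_2 ≥ 3 gives C(8,2) = 28; x_3 ≥ 6 gives C(5,2) = 10. Together 53.
Add back pairs where two caps are both exceeded: 3 + 0 + 1 = 4.
By inclusion–exclusion the count is 55 − 53 + 4 = 6.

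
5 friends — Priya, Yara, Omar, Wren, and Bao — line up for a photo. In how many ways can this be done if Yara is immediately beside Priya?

48

Treat {Yara, Priya} as a single unit. There are 4 units to order, and the pair itself can be ordered 2 ways.
So the count is 2·(4)! = 48.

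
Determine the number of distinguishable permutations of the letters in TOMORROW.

The 8 letters of TOMORROW have repeats: O appearing 3 times and R appearing twice.
So there are 8! / (3!·2!) = 3360 distinguishable arrangements.

3360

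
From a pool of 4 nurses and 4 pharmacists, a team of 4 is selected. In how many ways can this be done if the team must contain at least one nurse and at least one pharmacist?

68

Total 4-person selections from all 8: C(8,4) = 70.
Subtract selections that omit an entire group: no nurses → C(4,4) = 1; no pharmacists → C(4,4) = 1.
Both groups omitted at once is impossible, so 70 − 2 = 68.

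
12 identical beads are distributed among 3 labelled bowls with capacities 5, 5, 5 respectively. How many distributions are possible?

By stars and bars, unrestricted non-negative solutions to x_1+…+x_3 = 12 number C(12+2,2) = 91.
Subtract solutions that violate a single cap (substitute x_i' = x_i − (cap_i+1)): x_1 ≥ 6 gives C(8,2) = 28; x_2 ≥ 6 gives C(8,2) = 28; x_3 ≥ 6 gives C(8,2) = 28. Together 84.
Add back pairs where two caps are both exceeded: 1 + 1 + 1 = 3.
By inclusion–exclusion the count is 91 − 84 + 3 = 10.

10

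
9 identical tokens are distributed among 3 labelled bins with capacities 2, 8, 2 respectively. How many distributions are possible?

Without the upper bounds there are C(11,2) = 55 ways to split 9 among 3 bins.
Subtract solutions that violate a single cap (substitute x_i' = x_i − (cap_i+1)): x_1 ≥ 3 gives C(8,2) = 28; x_2 ≥ 9 gives C(2,2) = 1; x_3 ≥ 3 gives C(8,2) = 28. Together 57.
Add back pairs where two caps are both exceeded: 0 + 10 + 0 = 10.
By inclusion–exclusion the count is 55 − 57 + 10 = 8.

8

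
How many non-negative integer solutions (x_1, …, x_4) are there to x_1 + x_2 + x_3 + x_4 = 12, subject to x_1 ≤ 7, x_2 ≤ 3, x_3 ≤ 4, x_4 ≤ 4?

Ignoring the caps, the number of non-negative solutions to x_1+…+x_4 = 12 is C(15,3) = 455.
Subtract solutions that violate a single cap (substitute x_i' = x_i − (cap_i+1)): x_1 ≥ 8 gives C(7,3) = 35; x_2 ≥ 4 gives C(11,3) = 165; x_3 ≥ 5 gives C(10,3) = 120; x_4 ≥ 5 gives C(10,3) = 120. Together 440.
Add back pairs where two caps are both exceeded: 1 + 0 + 0 + 20 + 20 + 10 = 51.
By inclusion–exclusion the count is 455 − 440 + 51 = 66.

66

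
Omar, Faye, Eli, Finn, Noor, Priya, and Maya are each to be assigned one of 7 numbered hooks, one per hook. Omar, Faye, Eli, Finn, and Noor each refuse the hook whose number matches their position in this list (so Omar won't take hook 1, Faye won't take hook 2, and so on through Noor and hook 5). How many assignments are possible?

Let Aᵢ (for 1 ≤ i ≤ 5) be the placements that put person i in their forbidden hook. Any j of these fix j positions, leaving (7−j)! ways to fill the rest, and there are C(5,j) ways to pick which j.
By inclusion–exclusion, the number of valid placements is Σ_{j=0}^{5} (−1)^j C(5,j)·(7−j)!.
Computing: 5040 − 3600 + 1200 − 240 + 30 − 2 = 2428.

2428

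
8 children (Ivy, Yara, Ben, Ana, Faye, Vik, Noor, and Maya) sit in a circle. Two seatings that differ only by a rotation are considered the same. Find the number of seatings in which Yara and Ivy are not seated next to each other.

Without the restriction there are (7)! = 5040 seatings.
Seatings with Yara beside Ivy: treat them as a block with 2 internal orders, giving 2 × (6)! = 1440.
Subtracting, 5040 − 1440 = 3600.

3600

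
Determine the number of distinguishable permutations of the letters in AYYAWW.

The 6 letters of AYYAWW have repeats: A appearing twice, W appearing twice, and Y appearing twice.
The number of distinct arrangements is 6!/(2!·2!·2!) = 720/8 = 90.

90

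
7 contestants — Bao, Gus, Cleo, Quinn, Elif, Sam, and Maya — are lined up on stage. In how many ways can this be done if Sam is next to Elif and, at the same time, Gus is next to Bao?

Treat {Sam,Elif} as one block (2 orders) and {Gus,Bao} as another (2 orders).
That leaves 5 units to arrange: 2 × 2 × 5! = 4 × 120 = 480.

480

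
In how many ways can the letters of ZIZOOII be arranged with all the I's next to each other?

Treat the 3 copies of I as a single block. The multiset to arrange is then {III, O, O, Z, Z}, 5 items in all.
That gives (5)!/(2!·2!) = 30 arrangements.

30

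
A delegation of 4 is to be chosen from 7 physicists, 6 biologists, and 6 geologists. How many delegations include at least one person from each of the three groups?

2016

Total 4-person selections from all 19: C(19,4) = 3876.
Subtract selections that omit an entire group: no physicists → C(12,4) = 495; no biologists → C(13,4) = 715; no geologists → C(13,4) = 715.
Add back selections omitting two groups (i.e. drawn from a single group): C(7,4) + C(6,4) + C(6,4) = 65.
By inclusion–exclusion: 3876 − 1925 + 65 = 2016.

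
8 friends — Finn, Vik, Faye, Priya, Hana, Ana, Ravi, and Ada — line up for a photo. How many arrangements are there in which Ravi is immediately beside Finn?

Place the 6 others and the Ravi-Finn pair as 7 objects in a line; the pair has 2 internal arrangements.
That gives 2 × 7! = 2 × 5040 = 10080.

10080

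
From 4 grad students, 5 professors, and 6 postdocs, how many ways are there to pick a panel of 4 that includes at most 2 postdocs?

Split by how many postdocs are chosen (0 through 2).
Sum: C(6,0)·C(9,4) + C(6,1)·C(9,3) + C(6,2)·C(9,2) = 126 + 504 + 540 = 1170.

1170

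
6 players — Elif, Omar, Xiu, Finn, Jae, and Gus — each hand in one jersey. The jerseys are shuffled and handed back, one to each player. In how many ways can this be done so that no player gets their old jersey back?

265

Let Aᵢ be the assignments in which player i gets their old jersey. We want the size of the complement of A₁∪…∪A_6.
By inclusion–exclusion this is Σ_{j=0}^{6} (−1)^j C(6,j)·(6−j)!.
Computing: 720 − 720 + 360 − 120 + 30 − 6 + 1 = 265.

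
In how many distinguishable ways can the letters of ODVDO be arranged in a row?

30

Letter multiplicities in ODVDO: D×2, O×2, V×1.
The number of distinct arrangements is 5!/(2!·2!) = 120/4 = 30.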